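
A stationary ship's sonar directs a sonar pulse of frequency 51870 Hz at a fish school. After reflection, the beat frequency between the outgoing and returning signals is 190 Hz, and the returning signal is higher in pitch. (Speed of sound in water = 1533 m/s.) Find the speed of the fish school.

Double Doppler shift off a moving reflector: f₂ = f₀ · (v + u)/(v − u) (u > 0 toward emitter).
Returning signal is higher, so f₂ = f₀ + Δf = 51870 + 190 = 52060 Hz.
Rearranging, u = v · (f₂ − f₀)/(f₂ + f₀) = 1533 × 190/103930 ≈ 2.80 m/s.
So the fish school is moving at 2.80 m/s toward the emitter.

2.80 m/s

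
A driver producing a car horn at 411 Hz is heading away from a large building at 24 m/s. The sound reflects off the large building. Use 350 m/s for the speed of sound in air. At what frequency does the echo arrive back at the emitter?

358 Hz

The large building receives the sound from a moving source: f₁ = f₀ · v/(v + v_e) = 411 × 350/374 ≈ 385 Hz.
On the return leg the driver is a moving observer: f₂ = f₁ · (v − v_e)/v = 385 × 326/350 ≈ 358 Hz.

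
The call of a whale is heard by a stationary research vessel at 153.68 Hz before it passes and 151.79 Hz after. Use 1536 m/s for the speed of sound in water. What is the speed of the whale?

f₁/f₂ = (v + v_s)/(v − v_s), so v_s = v · (f₁ − f₂)/(f₁ + f₂).
v_s = 1536 × (153.68 − 151.79)/(153.68 + 151.79) = 1536 × 1.89/305.47 ≈ 9.5 m/s.

9.5 m/s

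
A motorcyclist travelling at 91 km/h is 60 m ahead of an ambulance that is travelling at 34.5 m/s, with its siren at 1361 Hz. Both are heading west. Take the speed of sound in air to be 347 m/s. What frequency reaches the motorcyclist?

1401 Hz

91 km/h = 25.28 m/s.
The motorcyclist is ahead, so the ambulance is moving toward it while the motorcyclist is moving away from the ambulance.
With source approaching and observer receding, f' = f · (v − v_o)/(v − v_s).
f' = 1361 × (347 − 25.28)/(347 − 34.5) = 1361 × 321.72/312.5 ≈ 1401 Hz.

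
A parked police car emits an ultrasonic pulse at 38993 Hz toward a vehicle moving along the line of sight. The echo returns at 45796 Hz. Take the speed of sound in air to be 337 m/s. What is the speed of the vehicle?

Double Doppler shift off a moving reflector: f₂ = f₀ · (v + u)/(v − u) (u > 0 toward emitter).
Rearranging, u = v · (f₂ − f₀)/(f₂ + f₀) = 337 × 6803/84789 ≈ 27 m/s.
So the vehicle is moving at 27 m/s toward the emitter.

27 m/s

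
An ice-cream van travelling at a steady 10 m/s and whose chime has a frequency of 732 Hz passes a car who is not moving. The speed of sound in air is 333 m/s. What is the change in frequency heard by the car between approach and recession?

Approaching: f₁ = f · v/(v − v_s) = 732 × 333/323 ≈ 754.7 Hz.
Receding: f₂ = f · v/(v + v_s) = 732 × 333/343 ≈ 710.7 Hz.
Drop: f₁ − f₂ = 2f·v·v_s/(v² − v_s²) = 2 × 732 × 333 × 10/(333² − 10²) ≈ 44.0 Hz.

44.0 Hz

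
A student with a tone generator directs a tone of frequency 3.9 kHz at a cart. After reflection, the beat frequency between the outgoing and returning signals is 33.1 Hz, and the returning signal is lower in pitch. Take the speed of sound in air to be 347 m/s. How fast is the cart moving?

1.48 m/s

Double Doppler shift off a moving reflector: f₂ = f₀ · (v + u)/(v − u) (u > 0 toward emitter).
Returning signal is lower, so f₂ = f₀ − Δf = 3900 − 33.1 = 3866.9 Hz.
Rearranging, u = v · (f₂ − f₀)/(f₂ + f₀) = 347 × -33.1/7766.9 ≈ -1.48 m/s.
So the cart is moving at 1.48 m/s away from the emitter.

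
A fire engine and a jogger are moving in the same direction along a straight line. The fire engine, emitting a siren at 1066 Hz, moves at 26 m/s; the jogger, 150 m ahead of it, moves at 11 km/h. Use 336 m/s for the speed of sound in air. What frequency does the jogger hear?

11 km/h = 3.056 m/s.
The jogger is ahead, so the fire engine is moving toward it while the jogger is moving away from the fire engine.
Both move, so f' = f · (v − v_o)/(v − v_s).
f' = 1066 × (336 − 3.056)/(336 − 26) = 1066 × 332.94/310 ≈ 1145 Hz.

1145 Hz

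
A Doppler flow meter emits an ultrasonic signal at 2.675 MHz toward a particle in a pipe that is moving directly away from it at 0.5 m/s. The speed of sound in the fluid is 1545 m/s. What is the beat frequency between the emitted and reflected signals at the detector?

The particle in a pipe first receives the wave as a moving observer: f₁ = f₀ · (v − u)/v = 2.675 × (1545 − 0.5)/1545 ≈ 2.674134 MHz.
On reflection it acts as a source moving away from the stationary detector: f₂ = f₁ · v/(v + u) = 2.674134 × 1545/1545.5 ≈ 2.673269 MHz.
Equivalently f₂ = f₀ · (v − u)/(v + u).
Beat frequency (with f₀ = 2675000 Hz): |f₂ − f₀| = 2u·f₀/(v + u) = 2 × 0.5 × 2675000/1545.5 ≈ 1731 Hz.

1731 Hz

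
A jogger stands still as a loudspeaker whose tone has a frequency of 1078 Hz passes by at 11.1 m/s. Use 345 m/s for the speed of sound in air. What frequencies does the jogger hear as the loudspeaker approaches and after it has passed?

Approaching: f₁ = f · v/(v − v_s) = 1078 × 345/333.9 ≈ 1114 Hz.
Receding: f₂ = f · v/(v + v_s) = 1078 × 345/356.1 ≈ 1044 Hz.

1114 Hz approaching; 1044 Hz receding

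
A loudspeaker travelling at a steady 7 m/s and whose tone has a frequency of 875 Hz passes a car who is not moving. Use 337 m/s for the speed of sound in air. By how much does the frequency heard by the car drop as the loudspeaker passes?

Approaching: f₁ = f · v/(v − v_s) = 875 × 337/330 ≈ 893.6 Hz.
Receding: f₂ = f · v/(v + v_s) = 875 × 337/344 ≈ 857.2 Hz.
Drop: f₁ − f₂ = 2f·v·v_s/(v² − v_s²) = 2 × 875 × 337 × 7/(337² − 7²) ≈ 36.4 Hz.

36.4 Hz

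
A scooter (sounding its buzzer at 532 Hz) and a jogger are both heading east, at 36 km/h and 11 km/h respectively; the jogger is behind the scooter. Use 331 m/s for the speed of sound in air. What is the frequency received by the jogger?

521 Hz

36 km/h = 10 m/s; 11 km/h = 3.056 m/s.
The jogger is behind, so the scooter is moving away from it while the jogger is moving toward the scooter.
General Doppler shift: f' = f · (v + v_o)/(v + v_s).
f' = 532 × (331 + 3.056)/(331 + 10) = 532 × 334.06/341 ≈ 521 Hz.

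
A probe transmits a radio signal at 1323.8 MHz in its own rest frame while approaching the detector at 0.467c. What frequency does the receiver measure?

2196.2 MHz

Relativistic Doppler for frequency: f' = f₀ · √((1 + β)/(1 − β)).
f' = 1323.8 × √(1.4670/0.5330) = 1323.8 × 1.65902 ≈ 2196.2 MHz.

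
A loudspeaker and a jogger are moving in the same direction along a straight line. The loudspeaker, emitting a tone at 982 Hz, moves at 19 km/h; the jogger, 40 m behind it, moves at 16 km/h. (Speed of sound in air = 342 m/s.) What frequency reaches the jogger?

980 Hz

19 km/h = 5.278 m/s; 16 km/h = 4.444 m/s.
The jogger is behind, so the loudspeaker is moving away from it while the jogger is moving toward the loudspeaker.
General Doppler shift: f' = f · (v + v_o)/(v + v_s).
f' = 982 × (342 + 4.444)/(342 + 5.278) = 982 × 346.44/347.28 ≈ 980 Hz.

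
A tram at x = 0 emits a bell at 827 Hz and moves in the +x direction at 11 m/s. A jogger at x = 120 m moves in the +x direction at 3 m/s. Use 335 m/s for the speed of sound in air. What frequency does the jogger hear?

847 Hz

The observer lies on the +x side, so the source is heading toward the observer and the observer is heading away from the source.
Both move, so f' = f · (v − v_o)/(v − v_s).
f' = 827 × (335 − 3)/(335 − 11) = 827 × 332/324 ≈ 847 Hz.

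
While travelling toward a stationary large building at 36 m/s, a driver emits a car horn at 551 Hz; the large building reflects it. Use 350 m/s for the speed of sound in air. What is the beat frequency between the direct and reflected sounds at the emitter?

126 Hz

The large building receives the sound from a moving source: f₁ = f₀ · v/(v − v_e) = 551 × 350/314 ≈ 614.2 Hz.
On the return leg the driver is a moving observer: f₂ = f₁ · (v + v_e)/v = 614.2 × 386/350 ≈ 677.3 Hz.
Equivalently f₂ = f₀ · (v + v_e)/(v − v_e).
Beat against the emitted tone: |f₂ − f₀| = 2v_e·f₀/(v − v_e) = 2 × 36 × 551/314 ≈ 126 Hz.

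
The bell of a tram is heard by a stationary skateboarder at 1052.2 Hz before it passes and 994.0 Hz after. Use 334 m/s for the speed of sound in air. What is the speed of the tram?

f₁/f₂ = (v + v_s)/(v − v_s), so v_s = v · (f₁ − f₂)/(f₁ + f₂).
v_s = 334 × (1052.2 − 994.0)/(1052.2 + 994.0) = 334 × 58.2/2046.2 ≈ 9.5 m/s.

9.5 m/s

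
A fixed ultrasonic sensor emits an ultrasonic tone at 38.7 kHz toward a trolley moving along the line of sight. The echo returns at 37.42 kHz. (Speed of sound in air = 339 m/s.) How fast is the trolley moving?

Double Doppler shift off a moving reflector: f₂ = f₀ · (v + u)/(v − u) (u > 0 toward emitter).
Rearranging, u = v · (f₂ − f₀)/(f₂ + f₀) = 339 × -1.28/76.12 ≈ -5.7 m/s.
So the trolley is moving at 5.7 m/s away from the emitter.

5.7 m/s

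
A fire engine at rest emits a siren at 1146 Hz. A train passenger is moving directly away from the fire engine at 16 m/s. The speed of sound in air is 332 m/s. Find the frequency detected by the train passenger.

1091 Hz

Only the observer moves, away from the source, so f' = f · (v − v_o)/v.
f' = 1146 × (332 − 16)/332 = 1146 × 316/332 ≈ 1091 Hz.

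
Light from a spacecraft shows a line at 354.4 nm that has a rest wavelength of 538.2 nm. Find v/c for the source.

λ'/λ₀ = 0.6585 < 1 (blueshift), so the source is approaching.
λ'/λ₀ = √((1 − β)/(1 + β)) for an approaching source ⇒ β = (1 − r²)/(1 + r²) with r = λ'/λ₀.
β = (1 − 0.4336)/(1 + 0.4336) ≈ 0.395.

0.395c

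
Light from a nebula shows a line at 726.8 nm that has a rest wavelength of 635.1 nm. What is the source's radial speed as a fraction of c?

0.134c

λ'/λ₀ = 1.1444 > 1 (redshift), so the source is receding.
λ'/λ₀ = √((1 + β)/(1 − β)) for a receding source ⇒ β = (r² − 1)/(r² + 1) with r = λ'/λ₀.
β = (1.3096 − 1)/(1.3096 + 1) ≈ 0.134.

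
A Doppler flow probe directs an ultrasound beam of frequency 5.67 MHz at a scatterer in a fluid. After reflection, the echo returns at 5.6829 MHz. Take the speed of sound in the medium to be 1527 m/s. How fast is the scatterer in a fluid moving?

Double Doppler shift off a moving reflector: f₂ = f₀ · (v + u)/(v − u) (u > 0 toward emitter).
Rearranging, u = v · (f₂ − f₀)/(f₂ + f₀) = 1527 × 0.0129/11.3529 ≈ 1.74 m/s.
So the scatterer in a fluid is moving at 1.74 m/s toward the emitter.

1.74 m/s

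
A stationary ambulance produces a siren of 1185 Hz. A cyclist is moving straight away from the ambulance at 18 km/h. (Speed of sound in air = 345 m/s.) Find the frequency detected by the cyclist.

1168 Hz

18 km/h = 5 m/s.
Moving observer, stationary source: f' = f · (v − v_o)/v.
f' = 1185 × (345 − 5)/345 = 1185 × 340/345 ≈ 1168 Hz.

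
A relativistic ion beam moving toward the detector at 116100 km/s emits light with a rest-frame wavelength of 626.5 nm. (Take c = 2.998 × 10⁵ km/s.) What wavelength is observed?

β = v/c = 116100/299800 = 0.3873.
Relativistic Doppler for wavelength: λ' = λ₀ · √((1 − β)/(1 + β)).
λ' = 626.5 × √(0.6127/1.3873) = 626.5 × 0.66460 ≈ 416.4 nm.

416.4 nm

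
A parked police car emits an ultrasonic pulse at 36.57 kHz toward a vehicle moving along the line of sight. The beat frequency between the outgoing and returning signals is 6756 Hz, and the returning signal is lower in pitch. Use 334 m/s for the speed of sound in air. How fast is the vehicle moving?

34 m/s

Double Doppler shift off a moving reflector: f₂ = f₀ · (v + u)/(v − u) (u > 0 toward emitter).
Returning signal is lower, so f₂ = f₀ − Δf = 36570 − 6756 = 29814 Hz.
Rearranging, u = v · (f₂ − f₀)/(f₂ + f₀) = 334 × -6756/66384 ≈ -34 m/s.
So the vehicle is moving at 34 m/s away from the emitter.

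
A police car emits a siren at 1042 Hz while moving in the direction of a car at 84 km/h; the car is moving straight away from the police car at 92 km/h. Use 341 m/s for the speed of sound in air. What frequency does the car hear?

84 km/h = 23.33 m/s; 92 km/h = 25.56 m/s.
General Doppler shift: f' = f · (v − v_o)/(v − v_s).
f' = 1042 × (341 − 25.56)/(341 − 23.33) = 1042 × 315.44/317.67 ≈ 1035 Hz.

1035 Hz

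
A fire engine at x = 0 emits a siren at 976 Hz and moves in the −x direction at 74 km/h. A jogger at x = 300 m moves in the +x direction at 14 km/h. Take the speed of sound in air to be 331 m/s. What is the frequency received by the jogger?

908 Hz

74 km/h = 20.56 m/s; 14 km/h = 3.889 m/s.
The observer lies on the +x side, so the source is heading away from the observer and the observer is heading away from the source.
With source receding and observer receding, f' = f · (v − v_o)/(v + v_s).
f' = 976 × (331 − 3.889)/(331 + 20.56) = 976 × 327.11/351.56 ≈ 908 Hz.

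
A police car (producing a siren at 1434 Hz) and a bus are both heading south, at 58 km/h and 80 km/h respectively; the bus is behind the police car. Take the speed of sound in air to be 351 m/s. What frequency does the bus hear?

1458 Hz

58 km/h = 16.11 m/s; 80 km/h = 22.22 m/s.
The bus is behind, so the police car is moving away from it while the bus is moving toward the police car.
Both move, so f' = f · (v + v_o)/(v + v_s).
f' = 1434 × (351 + 22.22)/(351 + 16.11) = 1434 × 373.22/367.11 ≈ 1458 Hz.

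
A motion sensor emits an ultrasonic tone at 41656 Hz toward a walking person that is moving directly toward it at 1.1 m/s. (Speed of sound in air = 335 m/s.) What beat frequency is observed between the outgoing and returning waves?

The walking person first receives the wave as a moving observer: f₁ = f₀ · (v + u)/v = 41656 × (335 + 1.1)/335 ≈ 41793 Hz.
The reflection then acts as a moving source: f₂ = f₁ · v/(v − u) ≈ 41930 Hz.
Beat frequency: |f₂ − f₀| = 2u·f₀/(v − u) = 2 × 1.1 × 41656/333.9 ≈ 274 Hz.

274 Hz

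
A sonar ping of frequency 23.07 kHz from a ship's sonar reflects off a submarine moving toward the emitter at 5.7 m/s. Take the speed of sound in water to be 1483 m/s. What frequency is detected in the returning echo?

23.2 kHz

At the submarine (a moving observer), f₁ = f₀ · (v + u)/v = 23.07 × 1488.7/1483 ≈ 23.2 kHz.
On reflection it acts as a source moving toward the stationary detector: f₂ = f₁ · v/(v − u) = 23.2 × 1483/1477.3 ≈ 23.2 kHz.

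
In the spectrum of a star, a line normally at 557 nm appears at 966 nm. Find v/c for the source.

0.501

λ'/λ₀ = 1.7343 > 1 (redshift), so the source is receding.
λ'/λ₀ = √((1 + β)/(1 − β)) for a receding source ⇒ β = (r² − 1)/(r² + 1) with r = λ'/λ₀.
β = (3.0078 − 1)/(3.0078 + 1) ≈ 0.501.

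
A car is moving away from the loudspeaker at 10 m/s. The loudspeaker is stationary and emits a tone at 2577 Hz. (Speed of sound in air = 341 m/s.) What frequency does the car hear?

Moving observer, stationary source: f' = f · (v − v_o)/v.
f' = 2577 × (341 − 10)/341 = 2577 × 331/341 ≈ 2501 Hz.

2501 Hz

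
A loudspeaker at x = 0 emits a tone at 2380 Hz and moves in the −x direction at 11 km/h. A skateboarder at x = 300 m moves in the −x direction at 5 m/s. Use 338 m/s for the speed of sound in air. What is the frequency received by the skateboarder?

11 km/h = 3.056 m/s.
The observer lies on the +x side, so the source is heading away from the observer and the observer is heading toward the source.
Both move, so f' = f · (v + v_o)/(v + v_s).
f' = 2380 × (338 + 5)/(338 + 3.056) = 2380 × 343/341.06 ≈ 2394 Hz.

2394 Hz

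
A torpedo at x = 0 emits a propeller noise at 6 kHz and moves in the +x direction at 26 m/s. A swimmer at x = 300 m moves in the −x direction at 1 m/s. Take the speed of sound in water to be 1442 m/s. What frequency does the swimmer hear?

6.11 kHz

The observer lies on the +x side, so the source is heading toward the observer and the observer is heading toward the source.
Both move, so f' = f · (v + v_o)/(v − v_s).
f' = 6 × (1442 + 1)/(1442 − 26) = 6 × 1443/1416 ≈ 6.11 kHz.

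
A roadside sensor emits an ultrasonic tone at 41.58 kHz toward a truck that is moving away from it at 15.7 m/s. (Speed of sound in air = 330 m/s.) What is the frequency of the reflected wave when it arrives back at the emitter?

37.8 kHz

The truck first receives the wave as a moving observer: f₁ = f₀ · (v − u)/v = 41.58 × (330 − 15.7)/330 ≈ 39.6 kHz.
On reflection it acts as a source moving away from the stationary detector: f₂ = f₁ · v/(v + u) = 39.6 × 330/345.7 ≈ 37.8 kHz.
Equivalently f₂ = f₀ · (v − u)/(v + u).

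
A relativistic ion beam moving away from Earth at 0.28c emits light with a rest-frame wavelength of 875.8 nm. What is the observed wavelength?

Relativistic Doppler for wavelength: λ' = λ₀ · √((1 + β)/(1 − β)).
λ' = 875.8 × √(1.2800/0.7200) = 875.8 × 1.33333 ≈ 1167.7 nm.

1167.7 nm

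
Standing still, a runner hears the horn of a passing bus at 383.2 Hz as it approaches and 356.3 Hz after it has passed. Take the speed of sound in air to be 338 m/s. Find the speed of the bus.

f₁/f₂ = (v + v_s)/(v − v_s), so v_s = v · (f₁ − f₂)/(f₁ + f₂).
v_s = 338 × (383.2 − 356.3)/(383.2 + 356.3) = 338 × 26.9/739.5 ≈ 12.3 m/s.

12.3 m/s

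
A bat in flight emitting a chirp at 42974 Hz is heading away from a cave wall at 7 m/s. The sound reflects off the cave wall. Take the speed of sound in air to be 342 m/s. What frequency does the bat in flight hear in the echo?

41250 Hz

The cave wall receives the sound from a moving source: f₁ = f₀ · v/(v + v_e) = 42974 × 342/349 ≈ 42112 Hz.
On the return leg the bat in flight is a moving observer: f₂ = f₁ · (v − v_e)/v = 42112 × 335/342 ≈ 41250 Hz.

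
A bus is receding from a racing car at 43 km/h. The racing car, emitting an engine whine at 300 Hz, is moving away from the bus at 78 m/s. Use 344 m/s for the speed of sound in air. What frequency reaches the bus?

236 Hz

43 km/h = 11.94 m/s.
Both move, so f' = f · (v − v_o)/(v + v_s).
f' = 300 × (344 − 11.94)/(344 + 78) = 300 × 332.06/422 ≈ 236 Hz.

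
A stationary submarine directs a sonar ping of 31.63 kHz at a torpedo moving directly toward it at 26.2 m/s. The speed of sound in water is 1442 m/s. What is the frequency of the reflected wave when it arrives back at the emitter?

At the torpedo (a moving observer), f₁ = f₀ · (v + u)/v = 31.63 × 1468.2/1442 ≈ 32.2 kHz.
On reflection it acts as a source moving toward the stationary detector: f₂ = f₁ · v/(v − u) = 32.2 × 1442/1415.8 ≈ 32.8 kHz.

32.8 kHz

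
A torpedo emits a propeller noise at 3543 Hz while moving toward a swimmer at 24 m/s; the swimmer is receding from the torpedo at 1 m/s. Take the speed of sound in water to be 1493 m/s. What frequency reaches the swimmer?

3598 Hz

General Doppler shift: f' = f · (v − v_o)/(v − v_s).
f' = 3543 × (1493 − 1)/(1493 − 24) = 3543 × 1492/1469 ≈ 3598 Hz.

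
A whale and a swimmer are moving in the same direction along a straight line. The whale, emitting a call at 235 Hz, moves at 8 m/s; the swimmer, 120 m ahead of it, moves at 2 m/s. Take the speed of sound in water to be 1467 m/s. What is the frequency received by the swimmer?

The swimmer is ahead, so the whale is moving toward it while the swimmer is moving away from the whale.
With source approaching and observer receding, f' = f · (v − v_o)/(v − v_s).
f' = 235 × (1467 − 2)/(1467 − 8) = 235 × 1465/1459 ≈ 236 Hz.

236 Hz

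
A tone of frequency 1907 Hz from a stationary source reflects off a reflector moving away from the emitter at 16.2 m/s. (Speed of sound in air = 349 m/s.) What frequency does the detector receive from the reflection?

1738 Hz

At the reflector (a moving observer), f₁ = f₀ · (v − u)/v = 1907 × 332.8/349 ≈ 1818 Hz.
On reflection it acts as a source moving away from the stationary detector: f₂ = f₁ · v/(v + u) = 1818 × 349/365.2 ≈ 1738 Hz.
Equivalently f₂ = f₀ · (v − u)/(v + u).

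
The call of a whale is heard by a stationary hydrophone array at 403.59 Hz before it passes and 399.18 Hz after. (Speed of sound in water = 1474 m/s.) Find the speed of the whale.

8.1 m/s

f₁/f₂ = (v + v_s)/(v − v_s), so v_s = v · (f₁ − f₂)/(f₁ + f₂).
v_s = 1474 × (403.59 − 399.18)/(403.59 + 399.18) = 1474 × 4.41/802.77 ≈ 8.1 m/s.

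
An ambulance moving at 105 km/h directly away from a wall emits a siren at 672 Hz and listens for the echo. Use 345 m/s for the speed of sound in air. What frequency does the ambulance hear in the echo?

105 km/h = 29.17 m/s.
The wall receives the sound from a moving source: f₁ = f₀ · v/(v + v_e) = 672 × 345/374.17 ≈ 620 Hz.
On the return leg the ambulance is a moving observer: f₂ = f₁ · (v − v_e)/v = 620 × 315.83/345 ≈ 567 Hz.
Equivalently f₂ = f₀ · (v − v_e)/(v + v_e).

567 Hz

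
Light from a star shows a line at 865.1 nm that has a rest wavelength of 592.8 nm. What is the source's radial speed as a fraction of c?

0.361c

λ'/λ₀ = 1.4593 > 1 (redshift), so the source is receding.
λ'/λ₀ = √((1 + β)/(1 − β)) for a receding source ⇒ β = (r² − 1)/(r² + 1) with r = λ'/λ₀.
β = (2.1297 − 1)/(2.1297 + 1) ≈ 0.361.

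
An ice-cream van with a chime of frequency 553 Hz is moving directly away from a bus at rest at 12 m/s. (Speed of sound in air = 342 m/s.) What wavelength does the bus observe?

With the source moving away from a stationary observer, f' = f · v/(v + v_s).
f' = 553 × 342/(342 + 12) ≈ 534 Hz.
λ' = v/f' = 342/534.254 ≈ 64.0 cm.

64.0 cm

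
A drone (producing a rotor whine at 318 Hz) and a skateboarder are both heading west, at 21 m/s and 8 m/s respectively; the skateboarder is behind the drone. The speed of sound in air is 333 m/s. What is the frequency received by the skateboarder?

306 Hz

The skateboarder is behind, so the drone is moving away from it while the skateboarder is moving toward the drone.
General Doppler shift: f' = f · (v + v_o)/(v + v_s).
f' = 318 × (333 + 8)/(333 + 21) = 318 × 341/354 ≈ 306 Hz.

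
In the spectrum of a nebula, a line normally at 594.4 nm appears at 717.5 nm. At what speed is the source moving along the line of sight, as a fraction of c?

λ'/λ₀ = 1.2071 > 1 (redshift), so the source is receding.
λ'/λ₀ = √((1 + β)/(1 − β)) for a receding source ⇒ β = (r² − 1)/(r² + 1) with r = λ'/λ₀.
β = (1.4571 − 1)/(1.4571 + 1) ≈ 0.186.

0.186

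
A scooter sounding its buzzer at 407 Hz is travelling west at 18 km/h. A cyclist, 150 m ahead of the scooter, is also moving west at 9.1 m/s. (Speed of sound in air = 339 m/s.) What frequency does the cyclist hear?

402 Hz

18 km/h = 5 m/s.
The cyclist is ahead, so the scooter is moving toward it while the cyclist is moving away from the scooter.
With source approaching and observer receding, f' = f · (v − v_o)/(v − v_s).
f' = 407 × (339 − 9.1)/(339 − 5) = 407 × 329.9/334 ≈ 402 Hz.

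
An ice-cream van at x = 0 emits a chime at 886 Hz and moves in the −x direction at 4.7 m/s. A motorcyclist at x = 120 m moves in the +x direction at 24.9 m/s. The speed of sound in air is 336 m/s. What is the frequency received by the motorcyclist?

The observer lies on the +x side, so the source is heading away from the observer and the observer is heading away from the source.
Both move, so f' = f · (v − v_o)/(v + v_s).
f' = 886 × (336 − 24.9)/(336 + 4.7) = 886 × 311.1/340.7 ≈ 809 Hz.

809 Hz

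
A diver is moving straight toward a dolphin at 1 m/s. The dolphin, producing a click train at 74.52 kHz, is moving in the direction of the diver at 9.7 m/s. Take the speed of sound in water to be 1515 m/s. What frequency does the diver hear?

With source approaching and observer approaching, f' = f · (v + v_o)/(v − v_s).
f' = 74.52 × (1515 + 1)/(1515 − 9.7) = 74.52 × 1516/1505.3 ≈ 75.0 kHz.

75.0 kHz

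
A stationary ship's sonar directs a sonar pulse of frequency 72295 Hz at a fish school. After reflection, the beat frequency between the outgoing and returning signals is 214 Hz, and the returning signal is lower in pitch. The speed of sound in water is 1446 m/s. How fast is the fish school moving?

2.14 m/s

Double Doppler shift off a moving reflector: f₂ = f₀ · (v + u)/(v − u) (u > 0 toward emitter).
Returning signal is lower, so f₂ = f₀ − Δf = 72295 − 214 = 72081 Hz.
Rearranging, u = v · (f₂ − f₀)/(f₂ + f₀) = 1446 × -214/144376 ≈ -2.14 m/s.
So the fish school is moving at 2.14 m/s away from the emitter.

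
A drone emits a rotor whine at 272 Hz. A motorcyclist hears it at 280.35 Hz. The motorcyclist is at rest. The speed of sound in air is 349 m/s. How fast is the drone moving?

10.4 m/s

f' > f, so the drone is approaching.
f' = f · v/(v − v_s) ⇒ v_s = v · |1 − f/f'|.
v_s = 349 × |1 − 272/280.35| = 349 × 0.02978 ≈ 10.4 m/s.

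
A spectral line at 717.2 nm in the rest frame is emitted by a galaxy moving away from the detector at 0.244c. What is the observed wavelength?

Relativistic Doppler for wavelength: λ' = λ₀ · √((1 + β)/(1 − β)).
λ' = 717.2 × √(1.2440/0.7560) = 717.2 × 1.28277 ≈ 920.0 nm.

920.0 nm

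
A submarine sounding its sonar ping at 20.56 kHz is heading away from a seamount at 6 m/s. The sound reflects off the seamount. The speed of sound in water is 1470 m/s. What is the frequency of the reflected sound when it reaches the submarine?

20.4 kHz

The seamount receives the sound from a moving source: f₁ = f₀ · v/(v + v_e) = 20.56 × 1470/1476 ≈ 20.5 kHz.
On the return leg the submarine is a moving observer: f₂ = f₁ · (v − v_e)/v = 20.5 × 1464/1470 ≈ 20.4 kHz.
Equivalently f₂ = f₀ · (v − v_e)/(v + v_e).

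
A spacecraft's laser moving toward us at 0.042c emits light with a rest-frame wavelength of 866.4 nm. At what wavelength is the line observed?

830.7 nm

Relativistic Doppler for wavelength: λ' = λ₀ · √((1 − β)/(1 + β)).
λ' = 866.4 × √(0.9580/1.0420) = 866.4 × 0.95885 ≈ 830.7 nm.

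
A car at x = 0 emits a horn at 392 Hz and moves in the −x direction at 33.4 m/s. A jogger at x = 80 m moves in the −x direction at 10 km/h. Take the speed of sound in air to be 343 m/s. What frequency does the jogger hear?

10 km/h = 2.778 m/s.
The observer lies on the +x side, so the source is heading away from the observer and the observer is heading toward the source.
General Doppler shift: f' = f · (v + v_o)/(v + v_s).
f' = 392 × (343 + 2.778)/(343 + 33.4) = 392 × 345.78/376.4 ≈ 360 Hz.

360 Hz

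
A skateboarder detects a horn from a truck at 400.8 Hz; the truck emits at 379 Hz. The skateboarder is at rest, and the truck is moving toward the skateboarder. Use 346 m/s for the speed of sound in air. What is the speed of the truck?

18.8 m/s

f' = f · v/(v − v_s) ⇒ v_s = v · |1 − f/f'|.
v_s = 346 × |1 − 379/400.8| = 346 × 0.05439 ≈ 18.8 m/s.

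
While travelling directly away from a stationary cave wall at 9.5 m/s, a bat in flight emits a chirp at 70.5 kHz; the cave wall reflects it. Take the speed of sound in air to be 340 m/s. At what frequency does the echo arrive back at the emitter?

The cave wall receives the sound from a moving source: f₁ = f₀ · v/(v + v_e) = 70.5 × 340/349.5 ≈ 68.6 kHz.
On the return leg the bat in flight is a moving observer: f₂ = f₁ · (v − v_e)/v = 68.6 × 330.5/340 ≈ 66.7 kHz.
Equivalently f₂ = f₀ · (v − v_e)/(v + v_e).

66.7 kHz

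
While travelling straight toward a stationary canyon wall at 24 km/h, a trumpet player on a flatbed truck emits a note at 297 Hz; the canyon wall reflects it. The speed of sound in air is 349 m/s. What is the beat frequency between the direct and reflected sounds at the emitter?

11.6 Hz

24 km/h = 6.667 m/s.
The canyon wall receives the sound from a moving source: f₁ = f₀ · v/(v − v_e) = 297 × 349/342.33 ≈ 302.78 Hz.
On the return leg the trumpet player on a flatbed truck is a moving observer: f₂ = f₁ · (v + v_e)/v = 302.78 × 355.67/349 ≈ 308.57 Hz.
Equivalently f₂ = f₀ · (v + v_e)/(v − v_e).
Beat against the emitted tone: |f₂ − f₀| = 2v_e·f₀/(v − v_e) = 2 × 6.667 × 297/342.33 ≈ 11.6 Hz.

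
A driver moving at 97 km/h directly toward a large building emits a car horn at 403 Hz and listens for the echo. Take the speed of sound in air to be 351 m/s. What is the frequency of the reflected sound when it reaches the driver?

470 Hz

97 km/h = 26.94 m/s.
The large building receives the sound from a moving source: f₁ = f₀ · v/(v − v_e) = 403 × 351/324.06 ≈ 437 Hz.
On the return leg the driver is a moving observer: f₂ = f₁ · (v + v_e)/v = 437 × 377.94/351 ≈ 470 Hz.
Equivalently f₂ = f₀ · (v + v_e)/(v − v_e).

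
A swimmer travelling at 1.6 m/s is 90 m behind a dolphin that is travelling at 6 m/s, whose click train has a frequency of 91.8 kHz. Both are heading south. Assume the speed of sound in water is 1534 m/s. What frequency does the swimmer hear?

The swimmer is behind, so the dolphin is moving away from it while the swimmer is moving toward the dolphin.
General Doppler shift: f' = f · (v + v_o)/(v + v_s).
f' = 91.8 × (1534 + 1.6)/(1534 + 6) = 91.8 × 1535.6/1540 ≈ 91.5 kHz.

91.5 kHz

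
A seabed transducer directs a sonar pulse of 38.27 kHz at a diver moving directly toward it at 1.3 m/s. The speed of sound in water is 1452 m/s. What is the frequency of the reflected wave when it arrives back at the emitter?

38.3 kHz

The diver first receives the wave as a moving observer: f₁ = f₀ · (v + u)/v = 38.27 × (1452 + 1.3)/1452 ≈ 38.3 kHz.
The reflection then acts as a moving source: f₂ = f₁ · v/(v − u) ≈ 38.3 kHz.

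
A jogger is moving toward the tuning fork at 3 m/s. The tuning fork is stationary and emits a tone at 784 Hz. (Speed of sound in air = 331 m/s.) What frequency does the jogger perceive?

Moving observer, stationary source: f' = f · (v + v_o)/v.
f' = 784 × (331 + 3)/331 = 784 × 334/331 ≈ 791 Hz.

791 Hz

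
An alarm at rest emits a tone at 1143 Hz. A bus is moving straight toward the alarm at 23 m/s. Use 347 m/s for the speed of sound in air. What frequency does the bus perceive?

1219 Hz

Only the observer moves, toward the source, so f' = f · (v + v_o)/v.
f' = 1143 × (347 + 23)/347 = 1143 × 370/347 ≈ 1219 Hz.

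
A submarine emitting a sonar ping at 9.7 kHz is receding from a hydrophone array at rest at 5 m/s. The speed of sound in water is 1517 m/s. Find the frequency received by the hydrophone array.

9.67 kHz

With the source moving away from a stationary observer, f' = f · v/(v + v_s).
f' = 9.7 × 1517/(1517 + 5) = 9.7 × 1517/1522 ≈ 9.67 kHz.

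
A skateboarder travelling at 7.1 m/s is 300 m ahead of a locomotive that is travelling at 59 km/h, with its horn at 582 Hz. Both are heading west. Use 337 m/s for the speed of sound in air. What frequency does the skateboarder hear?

59 km/h = 16.39 m/s.
The skateboarder is ahead, so the locomotive is moving toward it while the skateboarder is moving away from the locomotive.
With source approaching and observer receding, f' = f · (v − v_o)/(v − v_s).
f' = 582 × (337 − 7.1)/(337 − 16.39) = 582 × 329.9/320.61 ≈ 599 Hz.

599 Hz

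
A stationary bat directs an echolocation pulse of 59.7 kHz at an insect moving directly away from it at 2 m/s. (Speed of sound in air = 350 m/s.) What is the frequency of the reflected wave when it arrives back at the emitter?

At the insect (a moving observer), f₁ = f₀ · (v − u)/v = 59.7 × 348/350 ≈ 59.4 kHz.
On reflection it acts as a source moving away from the stationary detector: f₂ = f₁ · v/(v + u) = 59.4 × 350/352 ≈ 59.0 kHz.

59.0 kHz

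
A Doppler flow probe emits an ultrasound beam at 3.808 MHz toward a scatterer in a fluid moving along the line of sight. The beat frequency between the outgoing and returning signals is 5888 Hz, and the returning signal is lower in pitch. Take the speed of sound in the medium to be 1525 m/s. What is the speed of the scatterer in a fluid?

1.18 m/s

Double Doppler shift off a moving reflector: f₂ = f₀ · (v + u)/(v − u) (u > 0 toward emitter).
Returning signal is lower, so f₂ = f₀ − Δf = 3808000 − 5888 = 3802112 Hz.
Rearranging, u = v · (f₂ − f₀)/(f₂ + f₀) = 1525 × -5888/7610112 ≈ -1.18 m/s.
So the scatterer in a fluid is moving at 1.18 m/s away from the emitter.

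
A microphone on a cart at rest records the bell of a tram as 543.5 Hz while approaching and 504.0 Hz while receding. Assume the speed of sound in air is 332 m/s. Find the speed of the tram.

f₁/f₂ = (v + v_s)/(v − v_s), so v_s = v · (f₁ − f₂)/(f₁ + f₂).
v_s = 332 × (543.5 − 504.0)/(543.5 + 504.0) = 332 × 39.5/1047.5 ≈ 12.5 m/s.

12.5 m/s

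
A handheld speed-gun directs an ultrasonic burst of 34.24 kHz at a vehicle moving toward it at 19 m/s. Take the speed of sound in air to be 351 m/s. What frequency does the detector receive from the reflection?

38.2 kHz

The vehicle first receives the wave as a moving observer: f₁ = f₀ · (v + u)/v = 34.24 × (351 + 19)/351 ≈ 36.1 kHz.
The reflection then acts as a moving source: f₂ = f₁ · v/(v − u) ≈ 38.2 kHz.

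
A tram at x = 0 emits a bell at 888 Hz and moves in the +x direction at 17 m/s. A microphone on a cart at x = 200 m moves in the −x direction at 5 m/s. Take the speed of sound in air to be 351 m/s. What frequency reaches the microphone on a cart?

The observer lies on the +x side, so the source is heading toward the observer and the observer is heading toward the source.
Both move, so f' = f · (v + v_o)/(v − v_s).
f' = 888 × (351 + 5)/(351 − 17) = 888 × 356/334 ≈ 946 Hz.

946 Hz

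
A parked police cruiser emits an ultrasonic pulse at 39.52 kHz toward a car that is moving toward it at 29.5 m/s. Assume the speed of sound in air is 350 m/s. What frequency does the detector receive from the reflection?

46.8 kHz

At the car (a moving observer), f₁ = f₀ · (v + u)/v = 39.52 × 379.5/350 ≈ 42.9 kHz.
On reflection it acts as a source moving toward the stationary detector: f₂ = f₁ · v/(v − u) = 42.9 × 350/320.5 ≈ 46.8 kHz.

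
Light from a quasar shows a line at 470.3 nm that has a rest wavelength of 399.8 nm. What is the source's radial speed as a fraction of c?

λ'/λ₀ = 1.1763 > 1 (redshift), so the source is receding.
λ'/λ₀ = √((1 + β)/(1 − β)) for a receding source ⇒ β = (r² − 1)/(r² + 1) with r = λ'/λ₀.
β = (1.3838 − 1)/(1.3838 + 1) ≈ 0.161.

0.161c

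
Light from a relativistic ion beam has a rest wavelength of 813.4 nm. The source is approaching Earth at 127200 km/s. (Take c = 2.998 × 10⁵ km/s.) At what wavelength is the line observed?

517.1 nm

β = v/c = 127200/299800 = 0.4243.
Relativistic Doppler for wavelength: λ' = λ₀ · √((1 − β)/(1 + β)).
λ' = 813.4 × √(0.5757/1.4243) = 813.4 × 0.63578 ≈ 517.1 nm.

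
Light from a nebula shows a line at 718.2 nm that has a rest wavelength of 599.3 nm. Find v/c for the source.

λ'/λ₀ = 1.1984 > 1 (redshift), so the source is receding.
λ'/λ₀ = √((1 + β)/(1 − β)) for a receding source ⇒ β = (r² − 1)/(r² + 1) with r = λ'/λ₀.
β = (1.4362 − 1)/(1.4362 + 1) ≈ 0.179.

0.179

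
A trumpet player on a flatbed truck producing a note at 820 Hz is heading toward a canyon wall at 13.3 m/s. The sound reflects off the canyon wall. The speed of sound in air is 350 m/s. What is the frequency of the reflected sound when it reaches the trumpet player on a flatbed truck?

885 Hz

The canyon wall receives the sound from a moving source: f₁ = f₀ · v/(v − v_e) = 820 × 350/336.7 ≈ 852 Hz.
On the return leg the trumpet player on a flatbed truck is a moving observer: f₂ = f₁ · (v + v_e)/v = 852 × 363.3/350 ≈ 885 Hz.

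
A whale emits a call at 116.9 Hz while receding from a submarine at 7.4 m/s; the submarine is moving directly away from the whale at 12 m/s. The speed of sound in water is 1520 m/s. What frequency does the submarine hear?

Both move, so f' = f · (v − v_o)/(v + v_s).
f' = 116.9 × (1520 − 12)/(1520 + 7.4) = 116.9 × 1508/1527.4 ≈ 115 Hz.

115 Hz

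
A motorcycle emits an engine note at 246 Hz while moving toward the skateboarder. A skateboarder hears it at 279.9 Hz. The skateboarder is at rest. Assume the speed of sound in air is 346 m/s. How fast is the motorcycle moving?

f' = f · v/(v − v_s) ⇒ v_s = v · |1 − f/f'|.
v_s = 346 × |1 − 246/279.9| = 346 × 0.1211 ≈ 42 m/s.

42 m/s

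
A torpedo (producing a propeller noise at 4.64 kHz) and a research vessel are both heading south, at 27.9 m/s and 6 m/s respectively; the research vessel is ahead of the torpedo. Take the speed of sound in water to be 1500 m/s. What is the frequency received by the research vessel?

4.71 kHz

The research vessel is ahead, so the torpedo is moving toward it while the research vessel is moving away from the torpedo.
General Doppler shift: f' = f · (v − v_o)/(v − v_s).
f' = 4.64 × (1500 − 6)/(1500 − 27.9) = 4.64 × 1494/1472.1 ≈ 4.71 kHz.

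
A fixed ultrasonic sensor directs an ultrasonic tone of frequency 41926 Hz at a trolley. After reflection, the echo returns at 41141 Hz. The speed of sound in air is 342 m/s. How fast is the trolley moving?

Double Doppler shift off a moving reflector: f₂ = f₀ · (v + u)/(v − u) (u > 0 toward emitter).
Rearranging, u = v · (f₂ − f₀)/(f₂ + f₀) = 342 × -785/83067 ≈ -3.2 m/s.
So the trolley is moving at 3.2 m/s away from the emitter.

3.2 m/s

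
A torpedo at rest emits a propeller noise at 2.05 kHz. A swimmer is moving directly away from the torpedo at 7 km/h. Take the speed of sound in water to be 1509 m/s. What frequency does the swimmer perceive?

7 km/h = 1.944 m/s.
Only the observer moves, away from the source, so f' = f · (v − v_o)/v.
f' = 2.05 × (1509 − 1.944)/1509 = 2.05 × 1507.1/1509 ≈ 2.05 kHz.

2.05 kHz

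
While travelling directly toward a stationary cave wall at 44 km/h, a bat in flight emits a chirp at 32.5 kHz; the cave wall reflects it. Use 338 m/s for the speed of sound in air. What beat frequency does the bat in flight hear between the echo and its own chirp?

44 km/h = 12.22 m/s.
The cave wall receives the sound from a moving source: f₁ = f₀ · v/(v − v_e) = 32.5 × 338/325.78 ≈ 33.72 kHz.
On the return leg the bat in flight is a moving observer: f₂ = f₁ · (v + v_e)/v = 33.72 × 350.22/338 ≈ 34.94 kHz.
Beat against the emitted tone (with f₀ = 32500 Hz): |f₂ − f₀| = 2v_e·f₀/(v − v_e) = 2 × 12.22 × 32500/325.78 ≈ 2439 Hz.

2439 Hz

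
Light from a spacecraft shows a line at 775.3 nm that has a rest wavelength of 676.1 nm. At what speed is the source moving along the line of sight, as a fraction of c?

λ'/λ₀ = 1.1467 > 1 (redshift), so the source is receding.
λ'/λ₀ = √((1 + β)/(1 − β)) for a receding source ⇒ β = (r² − 1)/(r² + 1) with r = λ'/λ₀.
β = (1.3150 − 1)/(1.3150 + 1) ≈ 0.136.

0.136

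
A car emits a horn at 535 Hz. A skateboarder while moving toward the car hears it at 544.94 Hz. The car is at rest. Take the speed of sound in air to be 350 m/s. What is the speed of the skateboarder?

f' = f · (v + v_o)/v ⇒ v_o = v · |f'/f − 1|.
v_o = 350 × |544.94/535 − 1| = 350 × 0.01858 ≈ 6.5 m/s.

6.5 m/s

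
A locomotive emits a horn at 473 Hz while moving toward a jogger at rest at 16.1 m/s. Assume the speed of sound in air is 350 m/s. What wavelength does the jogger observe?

With the source moving toward a stationary observer, f' = f · v/(v − v_s).
f' = 473 × 350/(350 − 16.1) ≈ 496 Hz.
λ' = v/f' = 350/495.807 ≈ 70.6 cm.

70.6 cm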